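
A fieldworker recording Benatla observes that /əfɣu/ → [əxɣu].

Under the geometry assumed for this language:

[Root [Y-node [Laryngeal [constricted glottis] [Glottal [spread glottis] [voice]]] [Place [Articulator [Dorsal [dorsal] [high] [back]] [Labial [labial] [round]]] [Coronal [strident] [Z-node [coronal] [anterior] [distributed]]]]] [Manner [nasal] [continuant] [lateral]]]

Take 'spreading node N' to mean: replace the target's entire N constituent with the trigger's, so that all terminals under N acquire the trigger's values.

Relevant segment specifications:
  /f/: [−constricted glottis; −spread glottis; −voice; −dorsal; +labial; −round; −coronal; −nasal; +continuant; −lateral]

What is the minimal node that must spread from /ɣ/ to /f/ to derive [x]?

Articulator

Comparing /f/ with its surface form [x], the features that change are [labial], [round], [dorsal], [high], [back].
In this geometry the lowest node dominating all of them is Articulator: every daughter of Articulator dominates only a proper subset, so no lower node suffices.
Spreading Articulator from /ɣ/ overwrites each of those terminals with /ɣ/'s values, yielding exactly [x].
[voice], a feature on which the two segments disagree outside Articulator, is unchanged — nothing dominating it spread, and Articulator is the minimal sufficient constituent.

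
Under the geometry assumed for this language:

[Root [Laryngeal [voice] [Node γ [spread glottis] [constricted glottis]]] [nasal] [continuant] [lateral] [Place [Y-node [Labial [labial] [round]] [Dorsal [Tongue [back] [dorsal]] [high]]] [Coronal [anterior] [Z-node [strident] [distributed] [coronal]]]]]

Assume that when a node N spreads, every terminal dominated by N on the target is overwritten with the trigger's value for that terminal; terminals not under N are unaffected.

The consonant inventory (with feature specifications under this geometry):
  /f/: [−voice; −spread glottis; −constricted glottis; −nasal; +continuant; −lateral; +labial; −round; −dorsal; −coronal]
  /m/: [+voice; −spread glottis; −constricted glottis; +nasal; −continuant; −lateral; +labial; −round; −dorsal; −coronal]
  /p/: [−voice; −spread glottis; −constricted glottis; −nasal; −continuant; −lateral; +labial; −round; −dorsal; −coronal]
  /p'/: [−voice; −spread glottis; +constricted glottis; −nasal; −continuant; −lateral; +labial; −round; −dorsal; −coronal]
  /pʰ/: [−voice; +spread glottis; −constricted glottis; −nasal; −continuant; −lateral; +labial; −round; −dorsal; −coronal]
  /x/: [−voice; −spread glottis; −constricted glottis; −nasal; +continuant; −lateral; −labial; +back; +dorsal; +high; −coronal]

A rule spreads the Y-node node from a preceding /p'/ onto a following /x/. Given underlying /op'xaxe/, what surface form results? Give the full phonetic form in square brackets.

[op'faxe]

Terminals under Y-node in this geometry: [labial], [round], [back], [dorsal], [high].
After delinking /x/'s Y-node and linking /p'/'s, the affected terminals become [+labial], [−round], [−dorsal]; [voice], [spread glottis], [constricted glottis], … (outside Y-node) are retained from /x/.
This feature bundle is that of [f], so /op'xaxe/ surfaces as [op'faxe].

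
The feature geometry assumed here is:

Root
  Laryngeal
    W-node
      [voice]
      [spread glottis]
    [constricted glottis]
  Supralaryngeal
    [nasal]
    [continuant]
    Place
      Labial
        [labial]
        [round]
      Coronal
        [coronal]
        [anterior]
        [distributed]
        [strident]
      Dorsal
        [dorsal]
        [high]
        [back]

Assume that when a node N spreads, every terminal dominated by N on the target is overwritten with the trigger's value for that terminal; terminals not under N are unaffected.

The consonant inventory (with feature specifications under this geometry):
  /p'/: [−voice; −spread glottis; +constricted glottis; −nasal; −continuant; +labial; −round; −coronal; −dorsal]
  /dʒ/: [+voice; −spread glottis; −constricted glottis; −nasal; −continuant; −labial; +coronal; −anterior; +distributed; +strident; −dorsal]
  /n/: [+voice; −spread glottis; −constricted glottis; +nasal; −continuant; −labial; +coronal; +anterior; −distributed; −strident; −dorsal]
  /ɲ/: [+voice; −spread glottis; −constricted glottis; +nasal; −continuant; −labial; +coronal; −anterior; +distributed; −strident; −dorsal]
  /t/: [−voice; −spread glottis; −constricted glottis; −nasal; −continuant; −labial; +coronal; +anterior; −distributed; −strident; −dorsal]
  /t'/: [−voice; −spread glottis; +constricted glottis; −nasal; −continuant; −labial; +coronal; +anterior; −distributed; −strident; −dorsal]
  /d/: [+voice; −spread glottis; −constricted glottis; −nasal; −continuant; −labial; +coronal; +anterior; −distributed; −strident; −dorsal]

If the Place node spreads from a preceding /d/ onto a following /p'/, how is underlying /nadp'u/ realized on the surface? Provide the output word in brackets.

Place immediately or transitively dominates [labial], [round], [coronal], [anterior], [distributed], [strident], [dorsal], [high], [back].
Spreading Place from /d/ onto /p'/ replaces those values with /d/'s: [−labial], [+coronal], [+anterior], [−distributed], [−strident], [−dorsal]. Features outside Place ([voice], [spread glottis], [constricted glottis], …) stay as in /p'/.
Among the inventory, only /t'/ has exactly this specification, giving the surface form [nadt'u].

[nadt'u]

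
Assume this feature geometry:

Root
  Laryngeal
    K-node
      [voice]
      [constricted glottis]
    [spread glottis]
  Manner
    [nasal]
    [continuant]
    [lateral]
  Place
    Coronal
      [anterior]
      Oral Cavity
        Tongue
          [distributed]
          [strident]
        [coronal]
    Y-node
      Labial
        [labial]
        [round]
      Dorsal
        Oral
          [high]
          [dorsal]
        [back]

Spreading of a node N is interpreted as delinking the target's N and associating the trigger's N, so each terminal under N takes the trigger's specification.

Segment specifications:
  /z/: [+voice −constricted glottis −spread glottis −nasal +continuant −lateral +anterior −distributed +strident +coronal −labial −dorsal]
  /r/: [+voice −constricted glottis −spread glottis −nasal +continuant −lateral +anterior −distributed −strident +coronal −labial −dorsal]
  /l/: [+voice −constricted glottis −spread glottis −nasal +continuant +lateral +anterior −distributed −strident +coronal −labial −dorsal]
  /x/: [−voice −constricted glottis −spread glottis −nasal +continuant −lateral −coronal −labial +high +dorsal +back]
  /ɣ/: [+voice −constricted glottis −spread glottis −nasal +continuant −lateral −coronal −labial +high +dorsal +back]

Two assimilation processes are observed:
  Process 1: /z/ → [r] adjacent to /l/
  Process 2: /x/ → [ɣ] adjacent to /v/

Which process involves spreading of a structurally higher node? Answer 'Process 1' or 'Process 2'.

Process 2

In Process 1, [strident] changes, so the minimal spreading node is [strident] at depth 5.
Process 2 alters [voice]; the lowest dominating node is [voice] (depth 3 from Root).
[voice] (depth 3) sits above [strident] (depth 5), making Process 2 the one with the higher spreading node.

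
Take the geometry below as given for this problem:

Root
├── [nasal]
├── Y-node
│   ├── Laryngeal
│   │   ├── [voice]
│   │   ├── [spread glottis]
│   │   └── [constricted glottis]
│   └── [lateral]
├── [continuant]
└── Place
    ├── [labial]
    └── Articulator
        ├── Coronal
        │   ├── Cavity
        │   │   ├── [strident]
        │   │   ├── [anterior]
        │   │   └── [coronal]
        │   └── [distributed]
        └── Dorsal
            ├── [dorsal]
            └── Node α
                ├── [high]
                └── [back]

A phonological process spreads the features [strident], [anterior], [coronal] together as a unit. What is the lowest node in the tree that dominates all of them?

[strident]: Root / Place / Articulator / Coronal / Cavity / [strident].
[anterior]: Root / Place / Articulator / Coronal / Cavity / [anterior].
[coronal]: Root / Place / Articulator / Coronal / Cavity / [coronal].
The listed terminals split across distinct daughters of Cavity, so Cavity itself is the smallest node containing them all.

Cavity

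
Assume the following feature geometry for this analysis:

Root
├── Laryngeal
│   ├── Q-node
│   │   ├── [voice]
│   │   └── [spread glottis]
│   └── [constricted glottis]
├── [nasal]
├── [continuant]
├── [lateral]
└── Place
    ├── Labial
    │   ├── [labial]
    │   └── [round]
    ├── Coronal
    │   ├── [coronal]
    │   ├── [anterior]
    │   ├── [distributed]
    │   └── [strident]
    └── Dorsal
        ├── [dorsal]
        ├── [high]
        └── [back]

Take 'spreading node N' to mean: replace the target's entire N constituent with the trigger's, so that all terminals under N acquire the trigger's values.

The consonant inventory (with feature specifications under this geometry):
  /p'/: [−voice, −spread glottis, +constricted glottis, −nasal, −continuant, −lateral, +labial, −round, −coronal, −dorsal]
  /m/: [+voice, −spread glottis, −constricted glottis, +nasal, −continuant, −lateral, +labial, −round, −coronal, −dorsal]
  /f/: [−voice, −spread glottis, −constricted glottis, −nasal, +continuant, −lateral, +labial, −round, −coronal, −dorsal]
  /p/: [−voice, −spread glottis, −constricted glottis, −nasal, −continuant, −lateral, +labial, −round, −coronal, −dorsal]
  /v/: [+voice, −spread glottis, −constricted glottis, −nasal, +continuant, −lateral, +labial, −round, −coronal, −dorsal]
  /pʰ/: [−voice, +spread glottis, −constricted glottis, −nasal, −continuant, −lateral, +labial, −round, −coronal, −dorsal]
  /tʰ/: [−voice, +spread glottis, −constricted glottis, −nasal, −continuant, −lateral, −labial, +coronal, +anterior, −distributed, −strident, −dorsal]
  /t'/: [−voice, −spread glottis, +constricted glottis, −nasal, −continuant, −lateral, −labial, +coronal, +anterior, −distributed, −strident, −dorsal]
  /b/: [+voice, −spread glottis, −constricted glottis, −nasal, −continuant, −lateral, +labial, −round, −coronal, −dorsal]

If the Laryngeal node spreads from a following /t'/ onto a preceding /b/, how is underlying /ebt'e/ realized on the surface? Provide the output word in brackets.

Laryngeal immediately or transitively dominates [voice], [spread glottis], [constricted glottis].
Spreading Laryngeal from /t'/ onto /b/ replaces those values with /t'/'s: [−voice], [−spread glottis], [+constricted glottis]. Features outside Laryngeal ([nasal], [continuant], [lateral], …) stay as in /b/.
Among the inventory, only /p'/ has exactly this specification, giving the surface form [ep't'e].

[ep't'e]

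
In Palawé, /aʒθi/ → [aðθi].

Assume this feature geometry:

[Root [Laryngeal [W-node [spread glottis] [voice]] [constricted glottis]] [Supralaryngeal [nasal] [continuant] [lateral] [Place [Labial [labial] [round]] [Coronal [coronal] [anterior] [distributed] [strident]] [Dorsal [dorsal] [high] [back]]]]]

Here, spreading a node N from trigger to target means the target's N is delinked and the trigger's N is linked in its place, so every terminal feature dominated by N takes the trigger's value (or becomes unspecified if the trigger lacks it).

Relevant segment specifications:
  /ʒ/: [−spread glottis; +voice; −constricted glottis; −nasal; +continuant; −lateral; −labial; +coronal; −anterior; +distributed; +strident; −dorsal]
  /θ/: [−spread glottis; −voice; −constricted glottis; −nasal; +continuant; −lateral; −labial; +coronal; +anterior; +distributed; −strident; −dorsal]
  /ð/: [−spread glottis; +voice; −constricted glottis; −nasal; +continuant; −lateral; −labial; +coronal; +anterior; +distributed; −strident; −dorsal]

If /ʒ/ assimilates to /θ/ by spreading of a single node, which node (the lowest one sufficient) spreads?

Coronal

Feature comparison: [anterior], [strident] differ between /ʒ/ and [ð]; the remaining terminals match.
The smallest constituent containing every changed terminal is Coronal — each of its daughters lacks at least one of the affected features.
If Coronal spreads, every terminal under it takes /θ/'s value, producing [ð] as observed.
[voice], a feature on which the two segments disagree outside Coronal, is unchanged — nothing dominating it spread, and Coronal is the minimal sufficient constituent.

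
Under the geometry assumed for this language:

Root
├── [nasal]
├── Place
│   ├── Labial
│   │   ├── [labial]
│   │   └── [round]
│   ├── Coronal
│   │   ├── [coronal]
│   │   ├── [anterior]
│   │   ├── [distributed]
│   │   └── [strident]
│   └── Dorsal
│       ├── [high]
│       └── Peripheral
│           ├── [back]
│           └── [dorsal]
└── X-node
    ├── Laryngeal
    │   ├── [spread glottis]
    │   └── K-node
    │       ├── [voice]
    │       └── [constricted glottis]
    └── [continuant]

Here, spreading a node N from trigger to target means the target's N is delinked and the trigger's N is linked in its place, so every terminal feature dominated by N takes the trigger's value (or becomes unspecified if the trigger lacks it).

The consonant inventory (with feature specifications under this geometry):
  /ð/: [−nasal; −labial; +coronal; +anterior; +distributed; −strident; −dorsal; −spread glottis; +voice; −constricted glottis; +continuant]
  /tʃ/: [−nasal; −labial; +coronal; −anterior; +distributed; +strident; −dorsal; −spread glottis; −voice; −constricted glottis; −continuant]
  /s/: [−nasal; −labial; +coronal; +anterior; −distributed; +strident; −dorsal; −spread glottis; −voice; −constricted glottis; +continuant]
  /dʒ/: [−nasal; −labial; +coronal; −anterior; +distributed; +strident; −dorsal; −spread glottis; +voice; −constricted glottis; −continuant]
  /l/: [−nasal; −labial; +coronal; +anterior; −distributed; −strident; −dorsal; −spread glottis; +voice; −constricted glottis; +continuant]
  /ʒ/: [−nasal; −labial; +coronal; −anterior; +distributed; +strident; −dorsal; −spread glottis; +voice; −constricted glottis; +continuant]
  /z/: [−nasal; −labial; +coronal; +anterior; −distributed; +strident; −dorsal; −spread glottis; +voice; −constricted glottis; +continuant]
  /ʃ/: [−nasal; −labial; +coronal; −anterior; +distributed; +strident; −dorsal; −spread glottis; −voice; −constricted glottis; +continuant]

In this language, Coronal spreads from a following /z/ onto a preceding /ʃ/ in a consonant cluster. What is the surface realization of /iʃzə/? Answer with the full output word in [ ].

[iszə]

The Coronal node dominates the terminals [coronal], [anterior], [distributed], [strident].
Spreading Coronal from /z/ onto /ʃ/ replaces those values with /z/'s: [+coronal], [+anterior], [−distributed], [+strident]. Features outside Coronal ([nasal], [labial], [dorsal], …) stay as in /ʃ/.
Among the inventory, only /s/ has exactly this specification, giving the surface form [iszə].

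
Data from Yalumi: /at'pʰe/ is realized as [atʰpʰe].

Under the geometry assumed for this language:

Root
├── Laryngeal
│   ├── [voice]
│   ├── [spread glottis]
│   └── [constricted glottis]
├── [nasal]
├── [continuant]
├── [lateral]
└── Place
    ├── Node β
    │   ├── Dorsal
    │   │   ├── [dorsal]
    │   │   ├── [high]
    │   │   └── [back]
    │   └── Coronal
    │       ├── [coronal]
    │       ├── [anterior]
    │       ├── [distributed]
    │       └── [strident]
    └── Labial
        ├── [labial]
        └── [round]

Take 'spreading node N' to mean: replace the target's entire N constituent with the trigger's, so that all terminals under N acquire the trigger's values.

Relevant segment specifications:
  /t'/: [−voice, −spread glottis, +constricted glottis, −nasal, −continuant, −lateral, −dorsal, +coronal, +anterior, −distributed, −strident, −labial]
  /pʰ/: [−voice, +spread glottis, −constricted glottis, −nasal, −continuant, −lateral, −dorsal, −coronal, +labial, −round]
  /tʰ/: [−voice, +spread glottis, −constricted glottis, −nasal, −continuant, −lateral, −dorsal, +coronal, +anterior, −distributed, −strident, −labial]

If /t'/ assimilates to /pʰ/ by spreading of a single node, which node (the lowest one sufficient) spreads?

The alternation /t'/ → [tʰ] changes [spread glottis], [constricted glottis] and nothing else.
Tracing each changed feature up the tree, the paths first meet at Laryngeal; any lower node misses at least one of them.
If Laryngeal spreads, every terminal under it takes /pʰ/'s value, producing [tʰ] as observed.
Had Root spread, [labial], [coronal] would have taken /pʰ/'s values; they stay as in /t'/, confirming the spreading constituent is exactly Laryngeal.

Laryngeal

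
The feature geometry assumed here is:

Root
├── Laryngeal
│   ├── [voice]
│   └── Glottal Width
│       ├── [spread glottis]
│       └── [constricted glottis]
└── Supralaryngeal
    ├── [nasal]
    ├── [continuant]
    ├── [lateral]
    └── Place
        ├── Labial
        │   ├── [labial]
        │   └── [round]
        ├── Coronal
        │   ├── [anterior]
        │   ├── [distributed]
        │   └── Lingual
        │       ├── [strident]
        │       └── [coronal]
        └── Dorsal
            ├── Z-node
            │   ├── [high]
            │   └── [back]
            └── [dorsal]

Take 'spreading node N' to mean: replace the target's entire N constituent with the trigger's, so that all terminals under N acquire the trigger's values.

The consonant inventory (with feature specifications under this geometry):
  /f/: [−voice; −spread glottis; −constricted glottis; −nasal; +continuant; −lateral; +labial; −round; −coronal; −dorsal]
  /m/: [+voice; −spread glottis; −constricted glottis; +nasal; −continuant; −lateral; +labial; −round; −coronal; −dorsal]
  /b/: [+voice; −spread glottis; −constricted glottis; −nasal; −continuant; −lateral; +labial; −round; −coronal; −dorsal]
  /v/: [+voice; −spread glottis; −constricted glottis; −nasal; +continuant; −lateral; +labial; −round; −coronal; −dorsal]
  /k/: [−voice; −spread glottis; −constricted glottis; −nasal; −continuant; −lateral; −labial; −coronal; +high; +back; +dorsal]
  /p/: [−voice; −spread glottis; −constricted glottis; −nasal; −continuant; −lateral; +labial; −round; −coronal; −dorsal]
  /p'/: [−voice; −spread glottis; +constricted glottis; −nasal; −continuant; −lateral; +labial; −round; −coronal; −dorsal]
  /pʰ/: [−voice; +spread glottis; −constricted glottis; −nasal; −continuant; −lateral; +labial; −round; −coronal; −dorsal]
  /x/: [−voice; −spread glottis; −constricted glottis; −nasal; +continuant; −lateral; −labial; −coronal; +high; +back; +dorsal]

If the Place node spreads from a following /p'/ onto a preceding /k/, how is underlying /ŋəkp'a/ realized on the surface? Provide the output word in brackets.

Place immediately or transitively dominates [labial], [round], [anterior], [distributed], [strident], [coronal], [high], [back], [dorsal].
The target acquires /p'/'s values for everything under Place — [+labial], [−round], [−coronal], [−dorsal] — while keeping its own [voice], [spread glottis], [constricted glottis], ….
Among the inventory, only /p/ has exactly this specification, giving the surface form [ŋəpp'a].

[ŋəpp'a]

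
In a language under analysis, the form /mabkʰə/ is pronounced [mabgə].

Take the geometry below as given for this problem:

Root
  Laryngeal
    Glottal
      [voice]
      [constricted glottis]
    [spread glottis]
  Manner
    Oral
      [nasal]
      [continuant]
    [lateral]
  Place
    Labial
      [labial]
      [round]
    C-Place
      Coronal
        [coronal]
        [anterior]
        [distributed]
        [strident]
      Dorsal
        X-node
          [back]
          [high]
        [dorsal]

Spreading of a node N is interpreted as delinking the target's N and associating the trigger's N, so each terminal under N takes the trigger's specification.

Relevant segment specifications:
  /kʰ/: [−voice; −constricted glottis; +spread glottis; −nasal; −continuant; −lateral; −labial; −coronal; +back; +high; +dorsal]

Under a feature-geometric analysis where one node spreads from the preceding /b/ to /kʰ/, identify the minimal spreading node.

Laryngeal

Comparing /kʰ/ with its surface form [g], the features that change are [voice], [spread glottis].
Tracing each changed feature up the tree, the paths first meet at Laryngeal; any lower node misses at least one of them.
Delinking /kʰ/'s Laryngeal and associating /b/'s Laryngeal gives precisely the feature bundle of [g].
[labial], [dorsal] — on which /b/ differs from /kʰ/ — are unchanged, so Root cannot have spread; the constituent is no larger than Laryngeal.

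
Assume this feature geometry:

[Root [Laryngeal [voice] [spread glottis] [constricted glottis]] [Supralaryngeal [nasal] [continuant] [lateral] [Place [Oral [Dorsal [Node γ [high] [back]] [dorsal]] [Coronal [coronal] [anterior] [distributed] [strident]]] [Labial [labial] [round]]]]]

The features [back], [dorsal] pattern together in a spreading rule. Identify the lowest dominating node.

Dorsal

[back]: Root > Supralaryngeal > Place > Oral > Dorsal > Node γ > [back].
[dorsal]: Root > Supralaryngeal > Place > Oral > Dorsal > [dorsal].
The listed terminals split across distinct daughters of Dorsal, so Dorsal itself is the smallest node containing them all.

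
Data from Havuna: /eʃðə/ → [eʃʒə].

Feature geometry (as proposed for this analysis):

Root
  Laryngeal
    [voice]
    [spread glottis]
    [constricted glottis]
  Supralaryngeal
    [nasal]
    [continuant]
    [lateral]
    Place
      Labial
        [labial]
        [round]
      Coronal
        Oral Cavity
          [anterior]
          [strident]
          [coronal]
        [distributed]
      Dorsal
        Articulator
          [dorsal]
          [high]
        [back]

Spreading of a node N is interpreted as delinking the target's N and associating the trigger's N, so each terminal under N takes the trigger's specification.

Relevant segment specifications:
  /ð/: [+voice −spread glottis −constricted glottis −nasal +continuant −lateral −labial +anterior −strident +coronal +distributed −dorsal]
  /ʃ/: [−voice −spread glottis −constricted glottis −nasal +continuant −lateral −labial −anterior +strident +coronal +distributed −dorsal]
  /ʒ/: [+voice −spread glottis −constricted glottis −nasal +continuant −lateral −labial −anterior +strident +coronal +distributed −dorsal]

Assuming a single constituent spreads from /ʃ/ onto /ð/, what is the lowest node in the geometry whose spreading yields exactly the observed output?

/ð/ and [ʒ] differ in [anterior], [strident]; every other specified feature is identical.
These terminals are all dominated by Oral Cavity, and no proper subconstituent of Oral Cavity covers them all; Oral Cavity is their lowest common ancestor.
Spreading Oral Cavity from /ʃ/ overwrites each of those terminals with /ʃ/'s values, yielding exactly [ʒ].
[voice], a feature on which the two segments disagree outside Oral Cavity, is unchanged — nothing dominating it spread, and Oral Cavity is the minimal sufficient constituent.

Oral Cavity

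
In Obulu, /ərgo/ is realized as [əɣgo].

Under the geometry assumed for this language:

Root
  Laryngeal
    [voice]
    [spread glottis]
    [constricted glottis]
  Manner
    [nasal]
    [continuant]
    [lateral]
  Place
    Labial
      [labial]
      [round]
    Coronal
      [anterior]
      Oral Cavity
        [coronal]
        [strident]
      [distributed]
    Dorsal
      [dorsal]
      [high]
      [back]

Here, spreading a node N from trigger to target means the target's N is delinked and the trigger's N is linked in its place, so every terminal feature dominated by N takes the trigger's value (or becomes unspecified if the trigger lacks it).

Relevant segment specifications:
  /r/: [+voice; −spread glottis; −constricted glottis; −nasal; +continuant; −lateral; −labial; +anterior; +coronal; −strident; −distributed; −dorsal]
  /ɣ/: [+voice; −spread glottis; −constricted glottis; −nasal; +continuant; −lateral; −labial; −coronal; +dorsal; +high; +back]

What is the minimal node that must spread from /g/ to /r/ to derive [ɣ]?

/r/ and [ɣ] differ in [coronal], [anterior], [distributed], [strident], [dorsal], [high], [back]; every other specified feature is identical.
The smallest constituent containing every changed terminal is Place — each of its daughters lacks at least one of the affected features.
Spreading Place from /g/ overwrites each of those terminals with /g/'s values, yielding exactly [ɣ].
[continuant] — on which /g/ differs from /r/ — is unchanged, so Root cannot have spread; the constituent is no larger than Place.

Place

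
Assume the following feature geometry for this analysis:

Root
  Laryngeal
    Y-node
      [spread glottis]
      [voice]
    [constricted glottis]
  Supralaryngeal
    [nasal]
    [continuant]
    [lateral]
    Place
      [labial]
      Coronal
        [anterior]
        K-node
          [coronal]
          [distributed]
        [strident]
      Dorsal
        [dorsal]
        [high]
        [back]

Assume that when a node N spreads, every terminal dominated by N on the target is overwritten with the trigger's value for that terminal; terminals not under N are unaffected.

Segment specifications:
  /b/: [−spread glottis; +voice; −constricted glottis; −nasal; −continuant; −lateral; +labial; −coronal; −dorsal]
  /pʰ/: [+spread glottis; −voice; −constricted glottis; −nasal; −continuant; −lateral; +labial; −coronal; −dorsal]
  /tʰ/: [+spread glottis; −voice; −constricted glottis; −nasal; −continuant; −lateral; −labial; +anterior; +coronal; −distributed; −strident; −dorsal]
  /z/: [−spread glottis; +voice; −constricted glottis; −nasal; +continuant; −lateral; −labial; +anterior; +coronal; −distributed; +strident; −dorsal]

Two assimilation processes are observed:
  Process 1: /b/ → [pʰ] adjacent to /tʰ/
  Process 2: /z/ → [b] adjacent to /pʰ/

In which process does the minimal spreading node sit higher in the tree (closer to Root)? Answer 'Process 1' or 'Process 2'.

Process 1: the features that change are [voice], [spread glottis]; the minimal node is Y-node (depth 2).
Process 2 alters [continuant], [labial], [coronal], [anterior], [distributed], [strident]; the lowest common ancestor is Supralaryngeal (depth 1 from Root).
Supralaryngeal is closer to Root than Y-node, so Process 2 spreads the higher node.

Process 2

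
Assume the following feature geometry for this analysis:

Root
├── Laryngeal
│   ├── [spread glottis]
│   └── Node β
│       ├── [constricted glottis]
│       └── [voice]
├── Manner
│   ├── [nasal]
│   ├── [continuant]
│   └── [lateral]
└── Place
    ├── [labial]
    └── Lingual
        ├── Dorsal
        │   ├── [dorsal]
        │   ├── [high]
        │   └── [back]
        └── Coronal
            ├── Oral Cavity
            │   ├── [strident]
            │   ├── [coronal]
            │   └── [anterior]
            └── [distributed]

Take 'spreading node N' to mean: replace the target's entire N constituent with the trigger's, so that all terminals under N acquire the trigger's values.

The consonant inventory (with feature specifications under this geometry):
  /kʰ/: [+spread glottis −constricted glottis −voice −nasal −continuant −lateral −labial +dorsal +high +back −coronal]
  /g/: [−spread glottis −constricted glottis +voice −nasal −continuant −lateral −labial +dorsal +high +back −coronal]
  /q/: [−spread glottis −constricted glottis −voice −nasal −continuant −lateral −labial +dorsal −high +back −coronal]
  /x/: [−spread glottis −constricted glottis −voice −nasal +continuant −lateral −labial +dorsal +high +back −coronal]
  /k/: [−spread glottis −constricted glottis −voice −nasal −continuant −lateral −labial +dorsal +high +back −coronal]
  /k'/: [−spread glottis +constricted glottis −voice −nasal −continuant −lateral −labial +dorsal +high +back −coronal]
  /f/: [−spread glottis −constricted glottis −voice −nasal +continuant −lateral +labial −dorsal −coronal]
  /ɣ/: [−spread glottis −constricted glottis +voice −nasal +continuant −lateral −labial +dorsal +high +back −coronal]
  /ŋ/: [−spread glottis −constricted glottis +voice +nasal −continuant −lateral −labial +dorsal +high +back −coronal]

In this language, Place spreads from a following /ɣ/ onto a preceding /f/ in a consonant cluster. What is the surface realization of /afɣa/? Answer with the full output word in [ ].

[axɣa]

Place immediately or transitively dominates [labial], [dorsal], [high], [back], [strident], [coronal], [anterior], [distributed].
After delinking /f/'s Place and linking /ɣ/'s, the affected terminals become [−labial], [+dorsal], [+high], [+back], [−coronal]; [spread glottis], [constricted glottis], [voice], … (outside Place) are retained from /f/.
This feature bundle is that of [x], so /afɣa/ surfaces as [axɣa].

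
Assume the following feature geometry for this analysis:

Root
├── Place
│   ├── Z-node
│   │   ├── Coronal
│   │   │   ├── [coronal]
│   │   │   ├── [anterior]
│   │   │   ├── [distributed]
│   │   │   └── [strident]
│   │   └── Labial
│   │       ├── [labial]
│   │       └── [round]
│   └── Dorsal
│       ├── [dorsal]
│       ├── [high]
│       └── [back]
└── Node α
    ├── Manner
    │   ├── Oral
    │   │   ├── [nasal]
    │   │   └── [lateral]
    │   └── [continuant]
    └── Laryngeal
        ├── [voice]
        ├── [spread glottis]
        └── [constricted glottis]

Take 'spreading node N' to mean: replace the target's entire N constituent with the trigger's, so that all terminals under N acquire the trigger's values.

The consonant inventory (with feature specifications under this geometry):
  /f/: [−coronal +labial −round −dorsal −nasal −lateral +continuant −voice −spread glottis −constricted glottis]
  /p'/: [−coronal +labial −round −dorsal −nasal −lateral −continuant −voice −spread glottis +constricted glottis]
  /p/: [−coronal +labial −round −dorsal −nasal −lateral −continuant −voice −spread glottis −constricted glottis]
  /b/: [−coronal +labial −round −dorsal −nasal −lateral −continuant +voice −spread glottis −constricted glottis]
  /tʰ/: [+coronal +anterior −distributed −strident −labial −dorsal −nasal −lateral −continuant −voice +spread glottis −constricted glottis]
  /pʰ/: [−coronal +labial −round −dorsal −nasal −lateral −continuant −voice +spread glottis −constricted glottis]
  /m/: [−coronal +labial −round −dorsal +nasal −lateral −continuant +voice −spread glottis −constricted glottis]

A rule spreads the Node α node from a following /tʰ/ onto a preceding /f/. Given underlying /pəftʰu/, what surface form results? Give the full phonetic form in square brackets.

Terminals under Node α in this geometry: [nasal], [lateral], [continuant], [voice], [spread glottis], [constricted glottis].
Spreading Node α from /tʰ/ onto /f/ replaces those values with /tʰ/'s: [−nasal], [−lateral], [−continuant], [−voice], [+spread glottis], [−constricted glottis]. Features outside Node α ([coronal], [labial], [round], …) stay as in /f/.
Among the inventory, only /pʰ/ has exactly this specification, giving the surface form [pəpʰtʰu].

[pəpʰtʰu]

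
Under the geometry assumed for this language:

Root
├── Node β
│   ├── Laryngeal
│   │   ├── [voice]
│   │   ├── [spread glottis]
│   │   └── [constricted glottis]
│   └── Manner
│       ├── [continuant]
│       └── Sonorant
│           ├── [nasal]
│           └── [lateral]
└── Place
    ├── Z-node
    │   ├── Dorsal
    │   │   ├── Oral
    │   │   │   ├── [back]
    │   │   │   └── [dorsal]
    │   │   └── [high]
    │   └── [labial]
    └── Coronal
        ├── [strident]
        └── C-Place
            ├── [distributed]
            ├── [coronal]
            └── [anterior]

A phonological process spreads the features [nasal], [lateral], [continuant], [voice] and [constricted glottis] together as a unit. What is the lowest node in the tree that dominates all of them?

[nasal]: Root ▹ Node β ▹ Manner ▹ Sonorant ▹ [nasal].
[lateral]: Root ▹ Node β ▹ Manner ▹ Sonorant ▹ [lateral].
[continuant]: Root ▹ Node β ▹ Manner ▹ [continuant].
[voice]: Root ▹ Node β ▹ Laryngeal ▹ [voice].
[constricted glottis]: Root ▹ Node β ▹ Laryngeal ▹ [constricted glottis].
These paths first converge at Node β; no daughter of Node β dominates all 5 features, so Node β is the minimal constituent.

Node β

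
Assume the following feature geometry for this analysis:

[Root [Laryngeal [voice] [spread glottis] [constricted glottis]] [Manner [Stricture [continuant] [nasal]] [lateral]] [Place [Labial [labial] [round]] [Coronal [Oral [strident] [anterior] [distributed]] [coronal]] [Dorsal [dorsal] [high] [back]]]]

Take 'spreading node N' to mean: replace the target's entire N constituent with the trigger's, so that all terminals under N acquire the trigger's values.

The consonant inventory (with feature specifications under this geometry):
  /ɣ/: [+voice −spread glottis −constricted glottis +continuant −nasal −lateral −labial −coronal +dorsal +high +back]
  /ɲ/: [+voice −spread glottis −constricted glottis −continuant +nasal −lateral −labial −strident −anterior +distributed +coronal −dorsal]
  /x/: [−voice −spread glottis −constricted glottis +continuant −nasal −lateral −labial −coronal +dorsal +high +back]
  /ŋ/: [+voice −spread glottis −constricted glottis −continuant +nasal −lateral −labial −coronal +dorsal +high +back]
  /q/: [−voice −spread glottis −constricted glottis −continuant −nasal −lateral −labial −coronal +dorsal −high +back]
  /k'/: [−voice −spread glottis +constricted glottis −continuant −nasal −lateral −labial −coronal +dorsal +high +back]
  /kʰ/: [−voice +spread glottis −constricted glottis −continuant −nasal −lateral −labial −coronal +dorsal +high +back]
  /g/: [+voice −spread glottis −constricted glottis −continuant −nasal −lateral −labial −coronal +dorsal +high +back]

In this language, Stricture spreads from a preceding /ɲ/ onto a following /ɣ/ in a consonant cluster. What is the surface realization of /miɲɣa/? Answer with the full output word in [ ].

[miɲŋa]

The Stricture node dominates the terminals [continuant], [nasal].
Spreading Stricture from /ɲ/ onto /ɣ/ replaces those values with /ɲ/'s: [−continuant], [+nasal]. Features outside Stricture ([voice], [spread glottis], [constricted glottis], …) stay as in /ɣ/.
Among the inventory, only /ŋ/ has exactly this specification, giving the surface form [miɲŋa].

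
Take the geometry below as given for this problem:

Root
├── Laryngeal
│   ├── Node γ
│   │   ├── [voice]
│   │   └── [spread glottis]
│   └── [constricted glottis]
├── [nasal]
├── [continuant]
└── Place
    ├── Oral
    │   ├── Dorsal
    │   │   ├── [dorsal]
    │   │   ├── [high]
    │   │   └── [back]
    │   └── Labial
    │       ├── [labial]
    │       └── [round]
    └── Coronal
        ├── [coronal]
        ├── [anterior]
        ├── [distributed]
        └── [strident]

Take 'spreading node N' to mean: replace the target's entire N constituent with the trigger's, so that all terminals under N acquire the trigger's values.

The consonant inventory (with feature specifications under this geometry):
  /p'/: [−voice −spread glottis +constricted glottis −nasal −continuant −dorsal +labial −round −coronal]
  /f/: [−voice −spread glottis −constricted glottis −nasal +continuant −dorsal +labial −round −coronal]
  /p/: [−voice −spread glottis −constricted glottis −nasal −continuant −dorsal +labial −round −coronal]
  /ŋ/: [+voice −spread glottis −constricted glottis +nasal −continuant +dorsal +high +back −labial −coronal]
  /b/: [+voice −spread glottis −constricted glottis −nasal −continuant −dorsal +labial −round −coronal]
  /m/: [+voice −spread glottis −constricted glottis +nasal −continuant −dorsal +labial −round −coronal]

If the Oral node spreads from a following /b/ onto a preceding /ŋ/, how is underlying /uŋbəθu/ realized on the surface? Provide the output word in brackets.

[umbəθu]

Oral immediately or transitively dominates [dorsal], [high], [back], [labial], [round].
After delinking /ŋ/'s Oral and linking /b/'s, the affected terminals become [−dorsal], [+labial], [−round]; [voice], [spread glottis], [constricted glottis], … (outside Oral) are retained from /ŋ/.
Among the inventory, only /m/ has exactly this specification, giving the surface form [umbəθu].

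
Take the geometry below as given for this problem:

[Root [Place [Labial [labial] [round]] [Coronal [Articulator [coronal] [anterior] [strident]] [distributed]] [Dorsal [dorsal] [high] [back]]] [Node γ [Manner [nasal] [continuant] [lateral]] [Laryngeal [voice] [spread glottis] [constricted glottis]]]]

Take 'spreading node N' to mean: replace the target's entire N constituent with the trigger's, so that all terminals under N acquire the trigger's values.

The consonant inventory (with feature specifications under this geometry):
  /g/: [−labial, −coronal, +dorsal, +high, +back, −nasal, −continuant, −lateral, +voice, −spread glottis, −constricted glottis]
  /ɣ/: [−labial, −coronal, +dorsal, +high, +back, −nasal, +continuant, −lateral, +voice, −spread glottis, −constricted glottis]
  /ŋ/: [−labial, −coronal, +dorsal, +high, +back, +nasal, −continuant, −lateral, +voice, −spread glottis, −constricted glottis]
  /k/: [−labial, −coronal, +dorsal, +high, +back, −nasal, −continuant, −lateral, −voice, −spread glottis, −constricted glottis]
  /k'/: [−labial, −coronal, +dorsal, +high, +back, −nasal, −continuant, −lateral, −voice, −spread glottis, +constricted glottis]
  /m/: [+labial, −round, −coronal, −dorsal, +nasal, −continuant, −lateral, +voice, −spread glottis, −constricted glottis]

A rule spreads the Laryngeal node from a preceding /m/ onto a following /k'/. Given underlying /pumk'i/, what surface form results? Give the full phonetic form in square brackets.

Laryngeal immediately or transitively dominates [voice], [spread glottis], [constricted glottis].
The target acquires /m/'s values for everything under Laryngeal — [+voice], [−spread glottis], [−constricted glottis] — while keeping its own [labial], [coronal], [dorsal], ….
The resulting bundle matches /g/ in the inventory; substituting it for /k'/ gives [pumgi].

[pumgi]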